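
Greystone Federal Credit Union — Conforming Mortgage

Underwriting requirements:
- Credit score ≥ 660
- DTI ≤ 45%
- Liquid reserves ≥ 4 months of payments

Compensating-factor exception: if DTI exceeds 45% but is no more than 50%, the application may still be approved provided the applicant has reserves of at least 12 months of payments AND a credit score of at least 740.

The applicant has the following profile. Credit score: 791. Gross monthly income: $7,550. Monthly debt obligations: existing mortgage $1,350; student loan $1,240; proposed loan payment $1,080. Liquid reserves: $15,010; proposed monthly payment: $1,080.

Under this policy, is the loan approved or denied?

Credit score 791 ≥ 660 (meets base)
Total debts = (1,350 + 1,240 + 1,080) = 3,670. DTI: 3,670 ÷ 7,550 = 48.6%, over the 45% base limit.
Liquid reserves cover 15,010/1,080 = 13.9 months — ≥ 4 required
DTI 48.6% is within the 45%–50% exception band; checking compensating factors.
Override check — reserves: 13.9 mo (ok); score: 791 (ok).
Both override conditions satisfied; DTI exception granted.

Approved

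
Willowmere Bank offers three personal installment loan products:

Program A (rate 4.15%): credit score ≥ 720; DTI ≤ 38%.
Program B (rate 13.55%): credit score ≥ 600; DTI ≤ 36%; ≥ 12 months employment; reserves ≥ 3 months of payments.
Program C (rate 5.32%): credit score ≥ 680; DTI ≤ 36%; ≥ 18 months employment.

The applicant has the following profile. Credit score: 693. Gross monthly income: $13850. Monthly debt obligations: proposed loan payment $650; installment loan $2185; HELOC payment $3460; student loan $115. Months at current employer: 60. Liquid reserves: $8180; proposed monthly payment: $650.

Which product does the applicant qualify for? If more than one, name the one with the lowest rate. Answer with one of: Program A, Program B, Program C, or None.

Total debts = (650 + 2,185 + 3,460 + 115) = 6,410; DTI = 6,410/13,850 = 46.3%.
Reserves = 8,180/650 = 12.6 months.
Program A: score 693 < 720; DTI 46.3% > 38% → does not qualify.
Program B: score 693 ≥ 600; DTI 46.3% > 36%; employment 60 ≥ 12 mo; reserves 12.6 ≥ 3 mo → does not qualify.
Program C: score 693 ≥ 680; DTI 46.3% > 36%; employment 60 ≥ 18 mo → does not qualify.

None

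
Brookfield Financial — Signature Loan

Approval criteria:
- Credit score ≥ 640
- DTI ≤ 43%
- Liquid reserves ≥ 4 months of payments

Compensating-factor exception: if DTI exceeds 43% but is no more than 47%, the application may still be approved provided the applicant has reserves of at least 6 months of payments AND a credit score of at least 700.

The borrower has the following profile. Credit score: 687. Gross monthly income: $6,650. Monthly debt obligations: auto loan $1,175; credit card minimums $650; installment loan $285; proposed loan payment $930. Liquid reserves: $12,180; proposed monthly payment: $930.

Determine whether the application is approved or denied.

Denied

Credit score 687 ≥ 640 (meets base)
Total debts = (1,175 + 650 + 285 + 930) = 3,040. DTI: 3,040 ÷ 6,650 = 45.7%, over the 43% base limit.
Reserves: 12,180 ÷ 930 = 13.1 months (meets 4-month minimum)
45.7% falls in the override range (43%–47%), so the compensating-factor test applies.
Reserves 13.1 ≥ 6 months; credit score 687 < 700.
Compensating-factor requirement not fully met.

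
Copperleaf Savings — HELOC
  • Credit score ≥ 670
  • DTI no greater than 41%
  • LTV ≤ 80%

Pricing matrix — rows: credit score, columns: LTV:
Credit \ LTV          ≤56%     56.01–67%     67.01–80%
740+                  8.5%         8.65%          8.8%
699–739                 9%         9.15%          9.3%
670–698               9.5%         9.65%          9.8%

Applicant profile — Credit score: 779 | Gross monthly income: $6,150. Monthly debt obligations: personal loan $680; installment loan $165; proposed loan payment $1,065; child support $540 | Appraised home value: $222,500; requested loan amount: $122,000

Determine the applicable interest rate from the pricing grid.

8.5%

Credit score 779 ≥ 670; Total monthly debts = (680 + 165 + 1,065 + 540) = 2,450. DTI: 2,450 ÷ 6,150 = 39.8%, within the 41% cap
LTV = 122,000/222,500 = 54.8% ≤ 80%
Row: 779 falls in 740+. Column: 54.8% falls in ≤56%. Rate = 8.5%.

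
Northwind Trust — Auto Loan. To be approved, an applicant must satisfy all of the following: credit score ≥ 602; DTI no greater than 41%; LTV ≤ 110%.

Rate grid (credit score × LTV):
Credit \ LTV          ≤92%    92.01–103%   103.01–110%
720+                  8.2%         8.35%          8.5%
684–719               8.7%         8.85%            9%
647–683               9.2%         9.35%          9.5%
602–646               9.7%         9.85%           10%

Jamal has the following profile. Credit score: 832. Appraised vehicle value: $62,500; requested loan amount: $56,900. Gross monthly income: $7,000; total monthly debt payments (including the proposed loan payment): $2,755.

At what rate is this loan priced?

8.2%

Credit score 832 ≥ 602; Debt-to-income = 2,755/7,000 = 39.4% — meets 41% limit
Loan-to-value = 56,900/62,500 = 91% — pass (110% max)
Score 832 is in the 720+ band; LTV 91% is in the ≤92% band → 8.2%.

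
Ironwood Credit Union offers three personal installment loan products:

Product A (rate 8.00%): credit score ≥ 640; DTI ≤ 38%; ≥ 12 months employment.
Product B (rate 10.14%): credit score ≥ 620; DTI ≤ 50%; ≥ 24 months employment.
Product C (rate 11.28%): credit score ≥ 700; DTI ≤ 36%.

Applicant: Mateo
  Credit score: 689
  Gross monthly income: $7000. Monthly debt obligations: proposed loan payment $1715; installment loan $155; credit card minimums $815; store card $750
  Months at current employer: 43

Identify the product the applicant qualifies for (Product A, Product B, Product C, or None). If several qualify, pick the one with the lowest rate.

Total debts = (1,715 + 155 + 815 + 750) = 3,435; DTI = 3,435/7,000 = 49.1%.
Product A: score 689 ≥ 640; DTI 49.1% > 38%; employment 43 ≥ 12 mo → does not qualify.
Product B: score 689 ≥ 620; DTI 49.1% ≤ 50%; employment 43 ≥ 24 mo → qualifies.
Product C: score 689 < 700; DTI 49.1% > 36% → does not qualify.

Product B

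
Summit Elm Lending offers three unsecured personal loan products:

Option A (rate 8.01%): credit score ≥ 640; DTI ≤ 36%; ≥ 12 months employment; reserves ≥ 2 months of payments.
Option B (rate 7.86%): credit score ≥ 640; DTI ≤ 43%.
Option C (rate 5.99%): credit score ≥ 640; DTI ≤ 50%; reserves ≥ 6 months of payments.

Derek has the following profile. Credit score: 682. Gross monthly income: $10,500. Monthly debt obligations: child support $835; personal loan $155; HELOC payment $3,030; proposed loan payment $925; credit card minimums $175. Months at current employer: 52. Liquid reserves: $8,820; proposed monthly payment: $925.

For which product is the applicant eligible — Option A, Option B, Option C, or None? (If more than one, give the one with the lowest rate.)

Total debts = (835 + 155 + 3,030 + 925 + 175) = 5,120; DTI = 5,120/10,500 = 48.8%.
Reserves = 8,820/925 = 9.5 months.
Option A: score 682 ≥ 640; DTI 48.8% > 36%; employment 52 ≥ 12 mo; reserves 9.5 ≥ 2 mo → does not qualify.
Option B: score 682 ≥ 640; DTI 48.8% > 43% → does not qualify.
Option C: score 682 ≥ 640; DTI 48.8% ≤ 50%; reserves 9.5 ≥ 6 mo → qualifies.

Option C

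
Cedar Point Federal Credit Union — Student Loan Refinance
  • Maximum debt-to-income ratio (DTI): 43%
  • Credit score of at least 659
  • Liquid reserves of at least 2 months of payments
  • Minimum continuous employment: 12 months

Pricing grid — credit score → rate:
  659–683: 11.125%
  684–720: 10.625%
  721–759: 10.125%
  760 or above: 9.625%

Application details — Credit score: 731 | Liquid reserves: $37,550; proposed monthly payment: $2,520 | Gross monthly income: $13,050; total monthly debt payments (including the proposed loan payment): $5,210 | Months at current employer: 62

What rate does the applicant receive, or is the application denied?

Approved at 10.125%

Credit score 731 ≥ 659 (meets minimum)
Employment 62 ≥ 12 months
Reserves: 37,550 ÷ 2,520 = 14.9 months (meets 2-month minimum)
Debt-to-income = 5,210/13,050 = 39.9% — meets 43% limit
All requirements met. Score 731 falls in the 721–759 tier → 10.125%.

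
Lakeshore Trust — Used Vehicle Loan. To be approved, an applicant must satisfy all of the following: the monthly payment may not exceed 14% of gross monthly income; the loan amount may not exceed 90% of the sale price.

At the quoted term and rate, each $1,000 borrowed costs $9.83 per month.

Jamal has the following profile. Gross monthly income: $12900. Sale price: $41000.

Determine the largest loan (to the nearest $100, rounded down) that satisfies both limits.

Payment cap: 14% × $12,900 = $1,806/month.
At $9.83 per $1,000, that supports 1,806/9.83 × 1,000 ≈ $183,723 → $183,700.
LTV cap: 90% × $41,000 = $36,900 → $36,900.
Binding constraint: loan-to-value.

$36,900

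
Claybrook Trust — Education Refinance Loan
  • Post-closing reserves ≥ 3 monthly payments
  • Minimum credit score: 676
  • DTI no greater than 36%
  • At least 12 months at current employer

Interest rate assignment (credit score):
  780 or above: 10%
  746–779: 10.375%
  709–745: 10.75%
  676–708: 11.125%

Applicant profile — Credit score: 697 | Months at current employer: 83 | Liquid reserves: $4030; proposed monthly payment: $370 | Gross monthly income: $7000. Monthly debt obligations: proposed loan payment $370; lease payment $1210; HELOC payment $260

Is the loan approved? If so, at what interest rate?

Credit score 697 ≥ 676 (meets minimum)
Total monthly debts = (370 + 1,210 + 260) = 1,840. DTI: 1,840 ÷ 7,000 = 26.3%, within the 36% cap
Employment 83 ≥ 12 months
Reserves: 4,030 ÷ 370 = 10.9 months (meets 3-month minimum)
All requirements met. Score 697 falls in the 676–708 tier → 11.125%.

Approved at 11.125%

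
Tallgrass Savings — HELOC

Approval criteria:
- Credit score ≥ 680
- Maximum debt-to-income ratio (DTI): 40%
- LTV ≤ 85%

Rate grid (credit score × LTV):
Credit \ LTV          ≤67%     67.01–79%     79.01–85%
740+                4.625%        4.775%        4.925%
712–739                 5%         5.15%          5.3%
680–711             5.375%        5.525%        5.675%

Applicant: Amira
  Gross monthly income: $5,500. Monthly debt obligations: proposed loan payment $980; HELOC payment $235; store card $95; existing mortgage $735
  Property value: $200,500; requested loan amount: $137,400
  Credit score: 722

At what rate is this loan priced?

5.15%

Credit score 722 ≥ 680; Total monthly debts = (980 + 235 + 95 + 735) = 2,045. DTI = 2,045/5,500 = 37.2% ≤ 40%
LTV = 137,400/200,500 = 68.5% ≤ 85%
Credit 722 → row 712–739; LTV 68.5% → column 67.01–79%. Grid cell → 5.15%.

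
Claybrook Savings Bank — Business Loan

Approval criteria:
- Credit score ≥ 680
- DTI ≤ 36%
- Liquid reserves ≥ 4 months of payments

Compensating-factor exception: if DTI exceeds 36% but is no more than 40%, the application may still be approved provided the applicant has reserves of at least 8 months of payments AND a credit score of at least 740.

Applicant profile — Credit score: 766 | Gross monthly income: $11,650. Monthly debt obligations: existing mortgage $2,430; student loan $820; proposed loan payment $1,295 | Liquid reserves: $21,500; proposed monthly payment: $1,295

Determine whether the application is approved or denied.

Approved

Credit score 766 ≥ 680 (meets base)
Total debts = (2,430 + 820 + 1,295) = 4,545. DTI: 4,545 ÷ 11,650 = 39%, over the 36% base limit.
Liquid reserves cover 21,500/1,295 = 16.6 months — ≥ 4 required
DTI 39% is within the 36%–40% exception band; checking compensating factors.
Reserves 16.6 ≥ 8 months; credit score 766 ≥ 740.
Both override conditions satisfied; DTI exception granted.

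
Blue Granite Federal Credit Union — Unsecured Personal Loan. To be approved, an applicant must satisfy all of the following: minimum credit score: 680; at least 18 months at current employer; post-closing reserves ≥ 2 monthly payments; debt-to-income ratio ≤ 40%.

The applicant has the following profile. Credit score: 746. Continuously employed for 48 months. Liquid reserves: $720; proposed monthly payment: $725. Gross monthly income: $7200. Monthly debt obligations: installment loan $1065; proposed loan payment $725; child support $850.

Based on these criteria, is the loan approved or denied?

Denied

Credit score 746 ≥ 680 (meets)
Employment 48 ≥ 18 months
Reserves: 720 ÷ 725 = 1.0 months (below 2-month minimum)
Total monthly debts = (1,065 + 725 + 850) = 2,640. DTI = 2,640/7,200 = 36.7% ≤ 40%
Fails on reserves.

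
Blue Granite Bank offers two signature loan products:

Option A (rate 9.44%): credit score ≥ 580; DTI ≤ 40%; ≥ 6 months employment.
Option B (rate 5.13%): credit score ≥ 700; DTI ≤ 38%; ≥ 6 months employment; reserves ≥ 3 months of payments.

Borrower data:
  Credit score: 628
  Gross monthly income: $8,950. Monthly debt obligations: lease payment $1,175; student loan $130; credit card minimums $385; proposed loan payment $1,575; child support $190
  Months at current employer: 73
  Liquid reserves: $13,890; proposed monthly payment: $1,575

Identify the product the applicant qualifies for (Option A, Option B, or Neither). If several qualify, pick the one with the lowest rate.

Option A

Total debts = (1,175 + 130 + 385 + 1,575 + 190) = 3,455; DTI = 3,455/8,950 = 38.6%.
Reserves = 13,890/1,575 = 8.8 months.
Option A: score 628 ≥ 580; DTI 38.6% ≤ 40%; employment 73 ≥ 6 mo → qualifies.
Option B: score 628 < 700; DTI 38.6% > 38%; employment 73 ≥ 6 mo; reserves 8.8 ≥ 3 mo → does not qualify.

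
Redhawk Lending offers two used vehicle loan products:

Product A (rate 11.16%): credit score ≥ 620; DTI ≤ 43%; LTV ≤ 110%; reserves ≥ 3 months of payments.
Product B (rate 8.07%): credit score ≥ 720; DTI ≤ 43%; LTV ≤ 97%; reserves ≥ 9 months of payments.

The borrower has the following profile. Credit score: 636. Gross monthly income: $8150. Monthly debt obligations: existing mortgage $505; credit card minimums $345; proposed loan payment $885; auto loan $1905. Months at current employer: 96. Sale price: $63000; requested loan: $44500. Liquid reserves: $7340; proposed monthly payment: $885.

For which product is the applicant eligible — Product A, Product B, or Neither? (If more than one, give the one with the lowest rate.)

Total debts = (505 + 345 + 885 + 1,905) = 3,640; DTI = 3,640/8,150 = 44.7%.
LTV = 44,500/63,000 = 70.6%.
Reserves = 7,340/885 = 8.3 months.
Product A: score 636 ≥ 620; DTI 44.7% > 43%; LTV 70.6% ≤ 110%; reserves 8.3 ≥ 3 mo → does not qualify.
Product B: score 636 < 720; DTI 44.7% > 43%; LTV 70.6% ≤ 97%; reserves 8.3 < 9 mo → does not qualify.

Neither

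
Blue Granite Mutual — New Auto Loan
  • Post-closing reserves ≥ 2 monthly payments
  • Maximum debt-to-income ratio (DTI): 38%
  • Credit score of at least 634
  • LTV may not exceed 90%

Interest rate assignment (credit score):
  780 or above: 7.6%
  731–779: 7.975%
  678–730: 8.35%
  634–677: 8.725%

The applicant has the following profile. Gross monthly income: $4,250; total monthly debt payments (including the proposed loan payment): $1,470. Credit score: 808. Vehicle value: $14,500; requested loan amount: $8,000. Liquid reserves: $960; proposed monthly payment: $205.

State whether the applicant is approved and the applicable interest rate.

Credit score 808 ≥ 634 (meets minimum)
LTV: 8,000 ÷ 14,500 = 55.2%, within 90% cap
DTI = 1,470/4,250 = 34.6% ≤ 38%
Reserves = 960/205 = 4.7 months ≥ 2
All requirements met. Score 808 falls in the 780 or above tier → 7.6%.

Approved at 7.6%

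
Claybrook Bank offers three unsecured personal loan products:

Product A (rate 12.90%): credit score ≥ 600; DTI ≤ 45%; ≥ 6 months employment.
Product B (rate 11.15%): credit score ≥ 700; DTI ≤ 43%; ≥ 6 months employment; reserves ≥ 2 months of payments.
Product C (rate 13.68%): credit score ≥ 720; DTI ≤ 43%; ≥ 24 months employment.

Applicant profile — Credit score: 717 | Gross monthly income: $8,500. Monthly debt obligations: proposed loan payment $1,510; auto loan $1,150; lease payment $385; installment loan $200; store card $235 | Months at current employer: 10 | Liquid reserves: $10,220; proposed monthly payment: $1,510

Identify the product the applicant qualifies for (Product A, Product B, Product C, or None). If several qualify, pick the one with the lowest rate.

Total debts = (1,510 + 1,150 + 385 + 200 + 235) = 3,480; DTI = 3,480/8,500 = 40.9%.
Reserves = 10,220/1,510 = 6.8 months.
Product A: score 717 ≥ 600; DTI 40.9% ≤ 45%; employment 10 ≥ 6 mo → qualifies.
Product B: score 717 ≥ 700; DTI 40.9% ≤ 43%; employment 10 ≥ 6 mo; reserves 6.8 ≥ 2 mo → qualifies.
Product C: score 717 < 720; DTI 40.9% ≤ 43%; employment 10 < 24 mo → does not qualify.
Qualifying: Product A, Product B. Lowest rate is 11.15% → Product B.

Product B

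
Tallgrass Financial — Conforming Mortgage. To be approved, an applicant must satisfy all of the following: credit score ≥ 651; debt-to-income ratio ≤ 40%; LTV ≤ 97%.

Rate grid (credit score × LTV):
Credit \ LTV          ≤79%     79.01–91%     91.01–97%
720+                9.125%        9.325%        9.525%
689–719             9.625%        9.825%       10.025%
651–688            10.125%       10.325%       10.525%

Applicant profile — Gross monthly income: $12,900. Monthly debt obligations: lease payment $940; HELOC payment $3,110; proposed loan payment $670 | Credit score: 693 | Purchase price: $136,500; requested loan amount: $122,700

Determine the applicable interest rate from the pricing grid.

Credit score 693 ≥ 651; Total monthly debts = (940 + 3,110 + 670) = 4,720. DTI: 4,720 ÷ 12,900 = 36.6%, within the 40% cap
LTV: 122,700 ÷ 136,500 = 89.9%, within 97% cap
Score 693 is in the 689–719 band; LTV 89.9% is in the 79.01–91% band → 9.825%.

9.825%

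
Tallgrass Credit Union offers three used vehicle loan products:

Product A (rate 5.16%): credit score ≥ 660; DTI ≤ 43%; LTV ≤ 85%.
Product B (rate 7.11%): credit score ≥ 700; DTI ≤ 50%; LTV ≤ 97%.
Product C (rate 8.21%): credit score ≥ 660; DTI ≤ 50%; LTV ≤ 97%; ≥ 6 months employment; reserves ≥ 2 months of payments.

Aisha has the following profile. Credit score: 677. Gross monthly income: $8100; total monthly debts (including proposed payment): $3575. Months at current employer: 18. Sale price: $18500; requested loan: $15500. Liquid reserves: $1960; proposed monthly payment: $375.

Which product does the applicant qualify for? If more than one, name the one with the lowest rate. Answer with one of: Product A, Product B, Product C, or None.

Product C

DTI = 3,575/8,100 = 44.1%.
LTV = 15,500/18,500 = 83.8%.
Reserves = 1,960/375 = 5.2 months.
Product A: score 677 ≥ 660; DTI 44.1% > 43%; LTV 83.8% ≤ 85% → does not qualify.
Product B: score 677 < 700; DTI 44.1% ≤ 50%; LTV 83.8% ≤ 97% → does not qualify.
Product C: score 677 ≥ 660; DTI 44.1% ≤ 50%; LTV 83.8% ≤ 97%; employment 18 ≥ 6 mo; reserves 5.2 ≥ 2 mo → qualifies.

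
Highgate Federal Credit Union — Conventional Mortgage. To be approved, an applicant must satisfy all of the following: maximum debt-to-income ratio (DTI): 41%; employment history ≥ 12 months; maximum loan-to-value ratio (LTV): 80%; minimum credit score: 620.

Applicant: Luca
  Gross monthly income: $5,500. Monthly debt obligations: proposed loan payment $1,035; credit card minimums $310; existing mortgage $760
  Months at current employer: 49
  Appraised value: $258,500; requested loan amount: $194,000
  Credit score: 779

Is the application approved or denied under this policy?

Total monthly debts = (1,035 + 310 + 760) = 2,105. Debt-to-income = 2,105/5,500 = 38.3% — meets 41% limit
Employment 49 ≥ 12 months
Loan-to-value = 194,000/258,500 = 75% — pass (80% max)
Credit score 779 ≥ 620 (meets)
All criteria satisfied.

Approved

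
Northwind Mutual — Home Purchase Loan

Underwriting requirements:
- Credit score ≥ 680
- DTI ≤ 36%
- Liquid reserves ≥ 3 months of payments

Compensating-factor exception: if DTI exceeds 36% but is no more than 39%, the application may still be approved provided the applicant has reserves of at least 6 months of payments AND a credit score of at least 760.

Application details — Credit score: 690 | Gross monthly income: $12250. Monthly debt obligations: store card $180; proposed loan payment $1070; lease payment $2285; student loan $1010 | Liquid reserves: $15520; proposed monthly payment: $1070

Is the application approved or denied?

Denied

Credit score 690 ≥ 680 (meets base)
Total debts = (180 + 1,070 + 2,285 + 1,010) = 4,545. DTI = 4,545/12,250 = 37.1% > 36% — standard DTI limit exceeded.
Liquid reserves cover 15,520/1,070 = 14.5 months — ≥ 3 required
37.1% falls in the override range (36%–39%), so the compensating-factor test applies.
Reserves 14.5 ≥ 6 months; credit score 690 < 760.
Override conditions not both satisfied; exception does not apply.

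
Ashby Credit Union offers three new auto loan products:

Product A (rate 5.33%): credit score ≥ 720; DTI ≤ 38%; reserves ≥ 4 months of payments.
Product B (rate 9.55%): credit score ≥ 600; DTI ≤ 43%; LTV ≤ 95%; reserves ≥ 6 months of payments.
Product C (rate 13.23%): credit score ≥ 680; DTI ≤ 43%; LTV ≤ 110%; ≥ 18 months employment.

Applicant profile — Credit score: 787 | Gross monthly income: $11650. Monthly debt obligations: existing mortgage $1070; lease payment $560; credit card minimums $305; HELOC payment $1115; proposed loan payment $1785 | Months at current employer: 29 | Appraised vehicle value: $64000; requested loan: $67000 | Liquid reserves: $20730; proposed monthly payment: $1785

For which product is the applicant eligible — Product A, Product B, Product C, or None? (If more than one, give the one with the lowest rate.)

Total debts = (1,070 + 560 + 305 + 1,115 + 1,785) = 4,835; DTI = 4,835/11,650 = 41.5%.
LTV = 67,000/64,000 = 104.7%.
Reserves = 20,730/1,785 = 11.6 months.
Product A: score 787 ≥ 720; DTI 41.5% > 38%; reserves 11.6 ≥ 4 mo → does not qualify.
Product B: score 787 ≥ 600; DTI 41.5% ≤ 43%; LTV 104.7% > 95%; reserves 11.6 ≥ 6 mo → does not qualify.
Product C: score 787 ≥ 680; DTI 41.5% ≤ 43%; LTV 104.7% ≤ 110%; employment 29 ≥ 18 mo → qualifies.

Product C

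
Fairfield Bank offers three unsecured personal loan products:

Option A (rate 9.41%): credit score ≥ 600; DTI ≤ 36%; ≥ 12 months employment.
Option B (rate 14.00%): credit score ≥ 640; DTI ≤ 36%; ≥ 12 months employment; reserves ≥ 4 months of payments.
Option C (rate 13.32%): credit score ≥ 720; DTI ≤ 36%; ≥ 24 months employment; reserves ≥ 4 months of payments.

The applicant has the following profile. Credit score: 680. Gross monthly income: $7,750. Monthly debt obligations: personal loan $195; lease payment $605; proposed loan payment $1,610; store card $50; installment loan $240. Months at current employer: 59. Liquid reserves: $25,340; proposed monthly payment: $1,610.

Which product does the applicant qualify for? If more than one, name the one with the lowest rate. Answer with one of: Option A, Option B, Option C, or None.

Total debts = (195 + 605 + 1,610 + 50 + 240) = 2,700; DTI = 2,700/7,750 = 34.8%.
Reserves = 25,340/1,610 = 15.7 months.
Option A: score 680 ≥ 600; DTI 34.8% ≤ 36%; employment 59 ≥ 12 mo → qualifies.
Option B: score 680 ≥ 640; DTI 34.8% ≤ 36%; employment 59 ≥ 12 mo; reserves 15.7 ≥ 4 mo → qualifies.
Option C: score 680 < 720; DTI 34.8% ≤ 36%; employment 59 ≥ 24 mo; reserves 15.7 ≥ 4 mo → does not qualify.
Qualifying: Option A, Option B. Lowest rate is 9.41% → Option A.

Option A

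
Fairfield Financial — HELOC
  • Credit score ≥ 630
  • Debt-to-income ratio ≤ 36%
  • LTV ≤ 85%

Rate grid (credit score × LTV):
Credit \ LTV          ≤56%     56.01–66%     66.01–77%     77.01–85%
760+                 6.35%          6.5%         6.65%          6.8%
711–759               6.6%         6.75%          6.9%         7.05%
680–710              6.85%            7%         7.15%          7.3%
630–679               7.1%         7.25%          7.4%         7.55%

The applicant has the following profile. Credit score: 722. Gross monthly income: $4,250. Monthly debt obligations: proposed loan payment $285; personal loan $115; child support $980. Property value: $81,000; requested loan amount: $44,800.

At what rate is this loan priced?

Credit score 722 ≥ 630; Total monthly debts = (285 + 115 + 980) = 1,380. Debt-to-income = 1,380/4,250 = 32.5% — meets 36% limit
LTV: 44,800 ÷ 81,000 = 55.3%, within 85% cap
Score 722 is in the 711–759 band; LTV 55.3% is in the ≤56% band → 6.6%.

6.6%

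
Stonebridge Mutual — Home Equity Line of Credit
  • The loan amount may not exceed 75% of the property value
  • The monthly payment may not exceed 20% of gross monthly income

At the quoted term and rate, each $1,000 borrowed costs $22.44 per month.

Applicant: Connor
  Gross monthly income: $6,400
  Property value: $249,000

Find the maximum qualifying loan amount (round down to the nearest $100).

$57,000

Payment cap: 20% × $6,400 = $1,280/month.
At $22.44 per $1,000, that supports 1,280/22.44 × 1,000 ≈ $57,040 → $57,000.
LTV cap: 75% × $249,000 = $186,750 → $186,700.
Binding constraint: payment-to-income.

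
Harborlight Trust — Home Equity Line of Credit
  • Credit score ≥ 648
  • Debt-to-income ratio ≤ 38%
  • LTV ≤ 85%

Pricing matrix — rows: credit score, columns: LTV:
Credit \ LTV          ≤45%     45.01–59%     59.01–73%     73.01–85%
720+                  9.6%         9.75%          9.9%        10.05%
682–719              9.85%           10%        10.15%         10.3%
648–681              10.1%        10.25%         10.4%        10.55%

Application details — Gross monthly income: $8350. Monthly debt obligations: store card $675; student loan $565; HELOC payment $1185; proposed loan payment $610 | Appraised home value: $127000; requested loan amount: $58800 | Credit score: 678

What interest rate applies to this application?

10.25%

Credit score 678 ≥ 648; Total monthly debts = (675 + 565 + 1,185 + 610) = 3,035. DTI = 3,035/8,350 = 36.3% ≤ 38%
LTV = 58,800/127,000 = 46.3% ≤ 85%
Score 678 is in the 648–681 band; LTV 46.3% is in the 45.01–59% band → 10.25%.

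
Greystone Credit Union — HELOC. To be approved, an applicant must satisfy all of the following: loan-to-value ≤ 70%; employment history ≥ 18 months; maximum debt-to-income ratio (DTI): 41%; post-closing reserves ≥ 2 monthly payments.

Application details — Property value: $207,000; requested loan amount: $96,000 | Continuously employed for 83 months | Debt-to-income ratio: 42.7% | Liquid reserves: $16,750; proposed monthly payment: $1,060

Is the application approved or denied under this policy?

LTV = 96,000/207,000 = 46.4% ≤ 70%
Employment 83 ≥ 18 months
DTI 42.7% > 41%
Liquid reserves cover 16,750/1,060 = 15.8 months — ≥ 2 required
Fails on DTI.

Denied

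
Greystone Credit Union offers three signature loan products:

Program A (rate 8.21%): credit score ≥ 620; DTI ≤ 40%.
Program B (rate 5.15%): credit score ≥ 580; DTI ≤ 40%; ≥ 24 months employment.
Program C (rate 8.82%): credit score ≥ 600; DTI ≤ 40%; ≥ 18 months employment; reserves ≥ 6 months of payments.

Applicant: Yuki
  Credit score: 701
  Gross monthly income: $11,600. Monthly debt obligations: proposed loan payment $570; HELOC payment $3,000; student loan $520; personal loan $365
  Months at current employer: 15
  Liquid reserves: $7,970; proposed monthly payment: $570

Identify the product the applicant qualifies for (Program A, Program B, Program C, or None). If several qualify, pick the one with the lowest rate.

Total debts = (570 + 3,000 + 520 + 365) = 4,455; DTI = 4,455/11,600 = 38.4%.
Reserves = 7,970/570 = 14.0 months.
Program A: score 701 ≥ 620; DTI 38.4% ≤ 40% → qualifies.
Program B: score 701 ≥ 580; DTI 38.4% ≤ 40%; employment 15 < 24 mo → does not qualify.
Program C: score 701 ≥ 600; DTI 38.4% ≤ 40%; employment 15 < 18 mo; reserves 14.0 ≥ 6 mo → does not qualify.

Program A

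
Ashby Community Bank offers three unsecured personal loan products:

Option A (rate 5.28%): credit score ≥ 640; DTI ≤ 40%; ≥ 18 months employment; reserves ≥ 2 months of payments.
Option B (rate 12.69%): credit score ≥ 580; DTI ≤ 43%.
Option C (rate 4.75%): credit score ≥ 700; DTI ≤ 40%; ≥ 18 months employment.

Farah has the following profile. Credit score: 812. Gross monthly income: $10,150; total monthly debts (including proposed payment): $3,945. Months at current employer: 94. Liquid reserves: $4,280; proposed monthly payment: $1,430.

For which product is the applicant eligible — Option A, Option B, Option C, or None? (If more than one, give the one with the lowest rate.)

DTI = 3,945/10,150 = 38.9%.
Reserves = 4,280/1,430 = 3.0 months.
Option A: score 812 ≥ 640; DTI 38.9% ≤ 40%; employment 94 ≥ 18 mo; reserves 3.0 ≥ 2 mo → qualifies.
Option B: score 812 ≥ 580; DTI 38.9% ≤ 43% → qualifies.
Option C: score 812 ≥ 700; DTI 38.9% ≤ 40%; employment 94 ≥ 18 mo → qualifies.
Qualifying: Option A, Option B, Option C. Lowest rate is 4.75% → Option C.

Option C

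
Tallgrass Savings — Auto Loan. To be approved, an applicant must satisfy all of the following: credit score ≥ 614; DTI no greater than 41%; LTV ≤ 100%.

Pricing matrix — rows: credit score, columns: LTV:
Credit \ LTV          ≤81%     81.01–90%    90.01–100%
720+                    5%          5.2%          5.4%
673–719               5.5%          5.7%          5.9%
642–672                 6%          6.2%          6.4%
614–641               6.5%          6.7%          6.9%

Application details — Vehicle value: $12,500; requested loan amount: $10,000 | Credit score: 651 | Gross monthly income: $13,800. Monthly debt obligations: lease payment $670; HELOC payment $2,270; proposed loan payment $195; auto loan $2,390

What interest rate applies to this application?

Credit score 651 ≥ 614; Total monthly debts = (670 + 2,270 + 195 + 2,390) = 5,525. DTI: 5,525 ÷ 13,800 = 40%, within the 41% cap
Loan-to-value = 10,000/12,500 = 80% — pass (100% max)
Credit 651 → row 642–672; LTV 80% → column ≤81%. Grid cell → 6%.

6%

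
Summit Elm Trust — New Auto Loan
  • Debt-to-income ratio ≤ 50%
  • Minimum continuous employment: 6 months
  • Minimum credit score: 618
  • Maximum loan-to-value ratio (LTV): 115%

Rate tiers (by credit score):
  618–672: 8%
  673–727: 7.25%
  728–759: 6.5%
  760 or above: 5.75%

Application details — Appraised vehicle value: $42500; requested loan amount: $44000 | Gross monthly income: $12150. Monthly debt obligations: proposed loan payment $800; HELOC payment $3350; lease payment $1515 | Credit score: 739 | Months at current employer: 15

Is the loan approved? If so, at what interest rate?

Credit score 739 ≥ 618 (meets minimum)
LTV = 44,000/42,500 = 103.5% ≤ 115%
Total monthly debts = (800 + 3,350 + 1,515) = 5,665. DTI = 5,665/12,150 = 46.6% ≤ 50%
Employment 15 ≥ 6 months
All requirements met. Score 739 falls in the 728–759 tier → 6.5%.

Approved at 6.5%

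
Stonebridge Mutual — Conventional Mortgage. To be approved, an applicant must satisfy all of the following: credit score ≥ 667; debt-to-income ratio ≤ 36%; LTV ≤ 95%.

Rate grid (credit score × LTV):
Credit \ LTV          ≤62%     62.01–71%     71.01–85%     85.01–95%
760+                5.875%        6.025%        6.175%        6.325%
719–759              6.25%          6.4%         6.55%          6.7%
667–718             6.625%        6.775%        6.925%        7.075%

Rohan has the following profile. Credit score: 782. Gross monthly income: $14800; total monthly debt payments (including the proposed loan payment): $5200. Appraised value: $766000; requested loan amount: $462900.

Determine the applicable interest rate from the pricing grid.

Credit score 782 ≥ 667; Debt-to-income = 5,200/14,800 = 35.1% — meets 36% limit
Loan-to-value = 462,900/766,000 = 60.4% — pass (95% max)
Credit 782 → row 760+; LTV 60.4% → column ≤62%. Grid cell → 5.875%.

5.875%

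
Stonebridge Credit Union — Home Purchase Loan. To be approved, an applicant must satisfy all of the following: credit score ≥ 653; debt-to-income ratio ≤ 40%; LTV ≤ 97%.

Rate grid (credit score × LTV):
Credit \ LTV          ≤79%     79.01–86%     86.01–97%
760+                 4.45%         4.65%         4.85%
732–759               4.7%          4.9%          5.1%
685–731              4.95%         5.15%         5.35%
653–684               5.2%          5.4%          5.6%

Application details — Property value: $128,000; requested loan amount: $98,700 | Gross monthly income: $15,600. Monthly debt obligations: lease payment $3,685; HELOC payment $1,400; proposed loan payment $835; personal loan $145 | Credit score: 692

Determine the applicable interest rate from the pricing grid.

4.95%

Credit score 692 ≥ 653; Total monthly debts = (3,685 + 1,400 + 835 + 145) = 6,065. DTI: 6,065 ÷ 15,600 = 38.9%, within the 40% cap
Loan-to-value = 98,700/128,000 = 77.1% — pass (97% max)
Row: 692 falls in 685–731. Column: 77.1% falls in ≤79%. Rate = 4.95%.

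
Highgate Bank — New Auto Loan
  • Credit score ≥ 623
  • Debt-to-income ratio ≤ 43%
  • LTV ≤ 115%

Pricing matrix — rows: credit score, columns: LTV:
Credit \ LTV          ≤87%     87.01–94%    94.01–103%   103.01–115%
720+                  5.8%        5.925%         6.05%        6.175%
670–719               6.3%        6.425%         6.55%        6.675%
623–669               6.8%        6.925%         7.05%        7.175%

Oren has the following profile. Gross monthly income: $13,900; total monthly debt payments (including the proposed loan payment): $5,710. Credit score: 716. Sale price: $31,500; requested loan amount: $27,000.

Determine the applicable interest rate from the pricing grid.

Credit score 716 ≥ 623; DTI = 5,710/13,900 = 41.1% ≤ 43%
Loan-to-value = 27,000/31,500 = 85.7% — pass (115% max)
Row: 716 falls in 670–719. Column: 85.7% falls in ≤87%. Rate = 6.3%.

6.3%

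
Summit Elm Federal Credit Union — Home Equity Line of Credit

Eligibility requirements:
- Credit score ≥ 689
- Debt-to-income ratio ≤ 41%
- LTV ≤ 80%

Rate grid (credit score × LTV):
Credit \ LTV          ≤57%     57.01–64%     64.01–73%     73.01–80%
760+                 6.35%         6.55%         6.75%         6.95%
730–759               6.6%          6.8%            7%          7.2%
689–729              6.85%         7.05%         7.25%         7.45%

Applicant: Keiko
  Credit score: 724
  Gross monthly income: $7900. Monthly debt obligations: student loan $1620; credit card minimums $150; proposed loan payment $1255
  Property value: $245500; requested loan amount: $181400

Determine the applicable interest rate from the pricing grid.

Credit score 724 ≥ 689; Total monthly debts = (1,620 + 150 + 1,255) = 3,025. DTI = 3,025/7,900 = 38.3% ≤ 41%
Loan-to-value = 181,400/245,500 = 73.9% — pass (80% max)
Score 724 is in the 689–729 band; LTV 73.9% is in the 73.01–80% band → 7.45%.

7.45%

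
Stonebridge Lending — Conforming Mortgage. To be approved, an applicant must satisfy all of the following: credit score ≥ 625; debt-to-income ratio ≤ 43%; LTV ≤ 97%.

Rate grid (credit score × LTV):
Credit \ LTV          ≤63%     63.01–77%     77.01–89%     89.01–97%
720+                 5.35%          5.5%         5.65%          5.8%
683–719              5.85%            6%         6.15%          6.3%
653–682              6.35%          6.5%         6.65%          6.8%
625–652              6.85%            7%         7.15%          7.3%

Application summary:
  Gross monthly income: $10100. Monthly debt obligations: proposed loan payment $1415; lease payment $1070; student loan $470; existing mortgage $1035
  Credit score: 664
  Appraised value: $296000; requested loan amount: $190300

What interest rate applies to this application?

Credit score 664 ≥ 625; Total monthly debts = (1,415 + 1,070 + 470 + 1,035) = 3,990. Debt-to-income = 3,990/10,100 = 39.5% — meets 43% limit
LTV = 190,300/296,000 = 64.3% ≤ 97%
Row: 664 falls in 653–682. Column: 64.3% falls in 63.01–77%. Rate = 6.5%.

6.5%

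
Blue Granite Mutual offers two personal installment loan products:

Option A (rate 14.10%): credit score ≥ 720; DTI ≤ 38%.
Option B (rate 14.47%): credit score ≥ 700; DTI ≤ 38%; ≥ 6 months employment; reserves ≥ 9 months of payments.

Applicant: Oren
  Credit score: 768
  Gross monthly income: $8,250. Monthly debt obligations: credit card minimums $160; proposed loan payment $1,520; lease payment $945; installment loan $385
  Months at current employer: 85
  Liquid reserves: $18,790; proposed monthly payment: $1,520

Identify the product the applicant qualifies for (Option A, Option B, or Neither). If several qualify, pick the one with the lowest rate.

Option A

Total debts = (160 + 1,520 + 945 + 385) = 3,010; DTI = 3,010/8,250 = 36.5%.
Reserves = 18,790/1,520 = 12.4 months.
Option A: score 768 ≥ 720; DTI 36.5% ≤ 38% → qualifies.
Option B: score 768 ≥ 700; DTI 36.5% ≤ 38%; employment 85 ≥ 6 mo; reserves 12.4 ≥ 9 mo → qualifies.
Qualifying: Option A, Option B. Lowest rate is 14.10% → Option A.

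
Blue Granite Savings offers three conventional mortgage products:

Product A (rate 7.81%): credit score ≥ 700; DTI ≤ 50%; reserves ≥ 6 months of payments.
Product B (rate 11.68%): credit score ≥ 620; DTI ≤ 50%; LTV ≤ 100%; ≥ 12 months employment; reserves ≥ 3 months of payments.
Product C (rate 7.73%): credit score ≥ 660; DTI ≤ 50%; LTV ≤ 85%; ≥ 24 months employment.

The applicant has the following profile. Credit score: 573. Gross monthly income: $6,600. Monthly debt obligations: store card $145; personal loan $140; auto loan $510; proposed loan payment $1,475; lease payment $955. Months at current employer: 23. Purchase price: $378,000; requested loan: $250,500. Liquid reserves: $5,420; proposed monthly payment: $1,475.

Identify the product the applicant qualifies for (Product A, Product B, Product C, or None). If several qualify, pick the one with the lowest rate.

None

Total debts = (145 + 140 + 510 + 1,475 + 955) = 3,225; DTI = 3,225/6,600 = 48.9%.
LTV = 250,500/378,000 = 66.3%.
Reserves = 5,420/1,475 = 3.7 months.
Product A: score 573 < 700; DTI 48.9% ≤ 50%; reserves 3.7 < 6 mo → does not qualify.
Product B: score 573 < 620; DTI 48.9% ≤ 50%; LTV 66.3% ≤ 100%; employment 23 ≥ 12 mo; reserves 3.7 ≥ 3 mo → does not qualify.
Product C: score 573 < 660; DTI 48.9% ≤ 50%; LTV 66.3% ≤ 85%; employment 23 < 24 mo → does not qualify.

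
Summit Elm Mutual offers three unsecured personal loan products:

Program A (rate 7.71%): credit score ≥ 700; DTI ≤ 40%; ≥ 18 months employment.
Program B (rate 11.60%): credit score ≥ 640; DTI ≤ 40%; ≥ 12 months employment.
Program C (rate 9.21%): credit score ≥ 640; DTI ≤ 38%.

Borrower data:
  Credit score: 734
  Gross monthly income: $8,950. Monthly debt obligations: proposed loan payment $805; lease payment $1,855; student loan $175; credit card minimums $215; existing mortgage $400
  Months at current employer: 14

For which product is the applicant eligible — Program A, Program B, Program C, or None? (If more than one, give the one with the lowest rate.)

Total debts = (805 + 1,855 + 175 + 215 + 400) = 3,450; DTI = 3,450/8,950 = 38.5%.
Program A: score 734 ≥ 700; DTI 38.5% ≤ 40%; employment 14 < 18 mo → does not qualify.
Program B: score 734 ≥ 640; DTI 38.5% ≤ 40%; employment 14 ≥ 12 mo → qualifies.
Program C: score 734 ≥ 640; DTI 38.5% > 38% → does not qualify.

Program B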